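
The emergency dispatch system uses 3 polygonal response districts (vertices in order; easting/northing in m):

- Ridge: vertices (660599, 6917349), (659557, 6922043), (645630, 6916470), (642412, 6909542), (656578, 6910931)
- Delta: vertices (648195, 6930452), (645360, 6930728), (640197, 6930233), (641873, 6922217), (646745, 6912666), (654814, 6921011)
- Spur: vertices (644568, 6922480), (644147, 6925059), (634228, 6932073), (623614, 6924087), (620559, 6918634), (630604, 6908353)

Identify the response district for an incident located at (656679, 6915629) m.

Cast a ray rightward from (656679, 6915629). For each polygon, the edges (by vertex number in listed order) whose endpoints lie on opposite sides of northing = 6915629, where each meets that height, and whether that is right or left of the point:
Ridge: 3–4 at easting≈645239.4 (left), 5–1 at easting≈659521.4 (right) → 1 crossing.
Delta: 4–5 at easting≈645233.6 (left), 5–6 at easting≈649610.0 (left) → 0 crossings.
Spur: 5–6 at easting≈623495.0 (left), 6–1 at easting≈637796.0 (left) → 0 crossings.
Only Ridge has an odd count, so the point is inside Ridge.

Ridge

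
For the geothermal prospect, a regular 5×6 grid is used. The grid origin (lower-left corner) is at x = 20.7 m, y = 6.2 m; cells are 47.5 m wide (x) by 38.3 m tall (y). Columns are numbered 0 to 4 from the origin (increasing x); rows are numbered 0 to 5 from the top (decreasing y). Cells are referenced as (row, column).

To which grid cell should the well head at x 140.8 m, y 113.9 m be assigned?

Column index: ⌊(140.8 − 20.7) / 47.5⌋ = ⌊2.528⌋ = 2
Row offset from origin: ⌊(113.9 − 6.2) / 38.3⌋ = ⌊2.812⌋ = 2 → row 3 (counted from top)

(3, 2)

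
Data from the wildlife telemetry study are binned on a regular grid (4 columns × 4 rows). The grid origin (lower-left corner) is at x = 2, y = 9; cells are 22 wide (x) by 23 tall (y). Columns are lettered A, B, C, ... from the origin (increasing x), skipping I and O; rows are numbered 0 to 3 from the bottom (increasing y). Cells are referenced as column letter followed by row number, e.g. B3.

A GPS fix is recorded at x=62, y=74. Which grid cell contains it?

C2

Column index: ⌊(62 − 2) / 22⌋ = ⌊2.727⌋ = 2 → column C
Row offset from origin: ⌊(74 − 9) / 23⌋ = ⌊2.826⌋ = 2 → row 2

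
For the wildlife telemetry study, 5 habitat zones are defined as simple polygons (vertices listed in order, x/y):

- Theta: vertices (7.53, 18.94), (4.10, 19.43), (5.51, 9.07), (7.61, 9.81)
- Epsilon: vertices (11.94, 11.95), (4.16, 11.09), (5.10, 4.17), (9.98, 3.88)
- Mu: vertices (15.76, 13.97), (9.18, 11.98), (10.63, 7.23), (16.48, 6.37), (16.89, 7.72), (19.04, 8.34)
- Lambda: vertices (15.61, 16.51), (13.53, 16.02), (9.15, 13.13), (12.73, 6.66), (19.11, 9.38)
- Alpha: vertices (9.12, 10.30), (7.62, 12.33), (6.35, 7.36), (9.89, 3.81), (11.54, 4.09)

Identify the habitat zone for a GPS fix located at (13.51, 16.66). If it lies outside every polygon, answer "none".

Cast a ray rightward from (13.51, 16.66). For each polygon, the edges (by vertex number in listed order) whose endpoints lie on opposite sides of y = 16.66, where each meets that height, and whether that is right or left of the point:
Theta: 2–3 at x≈4.477 (left), 4–1 at x≈7.550 (left) → 0 crossings.
Epsilon: no edge straddles that height → 0 crossings.
Mu: no edge straddles that height → 0 crossings.
Lambda: no edge straddles that height → 0 crossings.
Alpha: no edge straddles that height → 0 crossings.
All counts are even, so the point lies outside every listed polygon.

none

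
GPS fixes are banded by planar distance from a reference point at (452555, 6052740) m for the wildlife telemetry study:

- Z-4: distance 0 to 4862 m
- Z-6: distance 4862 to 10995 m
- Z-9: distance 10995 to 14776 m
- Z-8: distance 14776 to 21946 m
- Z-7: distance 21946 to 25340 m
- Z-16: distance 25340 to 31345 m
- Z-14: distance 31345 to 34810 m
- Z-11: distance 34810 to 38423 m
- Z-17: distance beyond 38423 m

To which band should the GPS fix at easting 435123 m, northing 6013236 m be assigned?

Z-17

Distance = √((435123−452555)² + (6013236−6052740)²) = √(303874624.000 + 1560566016.000) = 43179.169 m.
38423 ≤ 43179.169 < ∞ → Z-17.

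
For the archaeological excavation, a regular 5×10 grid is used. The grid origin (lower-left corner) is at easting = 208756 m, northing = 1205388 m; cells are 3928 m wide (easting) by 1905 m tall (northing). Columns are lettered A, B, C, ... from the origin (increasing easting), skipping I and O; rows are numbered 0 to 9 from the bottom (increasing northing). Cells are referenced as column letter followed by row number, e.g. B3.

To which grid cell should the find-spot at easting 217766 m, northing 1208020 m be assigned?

Column index: ⌊(217766 − 208756) / 3928⌋ = ⌊2.294⌋ = 2 → column C
Row offset from origin: ⌊(1208020 − 1205388) / 1905⌋ = ⌊1.382⌋ = 1 → row 1

C1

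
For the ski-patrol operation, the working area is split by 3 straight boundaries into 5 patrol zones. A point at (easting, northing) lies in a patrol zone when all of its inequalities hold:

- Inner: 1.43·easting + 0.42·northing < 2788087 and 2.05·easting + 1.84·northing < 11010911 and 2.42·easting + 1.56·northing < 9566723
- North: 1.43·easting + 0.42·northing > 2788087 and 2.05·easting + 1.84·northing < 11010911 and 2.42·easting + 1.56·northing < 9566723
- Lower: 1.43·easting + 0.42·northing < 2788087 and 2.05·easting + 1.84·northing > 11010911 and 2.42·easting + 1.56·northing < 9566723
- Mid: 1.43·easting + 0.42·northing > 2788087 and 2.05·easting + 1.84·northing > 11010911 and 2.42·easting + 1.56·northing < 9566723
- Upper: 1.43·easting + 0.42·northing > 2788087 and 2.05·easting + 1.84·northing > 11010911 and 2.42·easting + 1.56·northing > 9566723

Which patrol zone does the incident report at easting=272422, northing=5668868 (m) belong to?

Inner

1.43·272422 + 0.42·5668868 = 2770488.020, which is < 2788087
2.05·272422 + 1.84·5668868 = 10989182.220, which is < 11010911
2.42·272422 + 1.56·5668868 = 9502695.320, which is < 9566723
This sign pattern matches Inner.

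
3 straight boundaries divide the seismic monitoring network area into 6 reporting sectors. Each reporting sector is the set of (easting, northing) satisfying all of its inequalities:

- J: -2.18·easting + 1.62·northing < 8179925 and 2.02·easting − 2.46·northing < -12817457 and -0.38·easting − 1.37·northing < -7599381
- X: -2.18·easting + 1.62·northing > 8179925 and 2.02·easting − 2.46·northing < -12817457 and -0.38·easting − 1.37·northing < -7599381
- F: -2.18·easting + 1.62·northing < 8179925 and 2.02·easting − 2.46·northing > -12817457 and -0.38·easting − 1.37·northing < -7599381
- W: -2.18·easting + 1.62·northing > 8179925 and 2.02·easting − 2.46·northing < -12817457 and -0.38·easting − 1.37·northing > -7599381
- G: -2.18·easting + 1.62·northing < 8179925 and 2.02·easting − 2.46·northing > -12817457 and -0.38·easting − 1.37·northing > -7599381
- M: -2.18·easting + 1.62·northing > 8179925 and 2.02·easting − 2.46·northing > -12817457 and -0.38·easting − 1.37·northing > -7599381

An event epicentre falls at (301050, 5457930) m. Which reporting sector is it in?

-2.18·301050 + 1.62·5457930 = 8185557.600, which is > 8179925
2.02·301050 − 2.46·5457930 = -12818386.800, which is < -12817457
-0.38·301050 − 1.37·5457930 = -7591763.100, which is > -7599381
This sign pattern matches W.

W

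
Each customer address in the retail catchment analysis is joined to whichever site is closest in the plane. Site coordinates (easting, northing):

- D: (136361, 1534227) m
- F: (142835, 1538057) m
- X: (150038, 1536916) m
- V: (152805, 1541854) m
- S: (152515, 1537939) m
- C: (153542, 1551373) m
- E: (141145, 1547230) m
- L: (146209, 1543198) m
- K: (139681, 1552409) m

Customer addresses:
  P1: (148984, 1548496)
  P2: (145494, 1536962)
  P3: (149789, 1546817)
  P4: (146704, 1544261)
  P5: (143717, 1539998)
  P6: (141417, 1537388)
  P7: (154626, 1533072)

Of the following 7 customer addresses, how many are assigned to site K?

0

P1 → C
P2 → F
P3 → L
P4 → L
P5 → F
P6 → F
P7 → S
0 of the 7 go to K.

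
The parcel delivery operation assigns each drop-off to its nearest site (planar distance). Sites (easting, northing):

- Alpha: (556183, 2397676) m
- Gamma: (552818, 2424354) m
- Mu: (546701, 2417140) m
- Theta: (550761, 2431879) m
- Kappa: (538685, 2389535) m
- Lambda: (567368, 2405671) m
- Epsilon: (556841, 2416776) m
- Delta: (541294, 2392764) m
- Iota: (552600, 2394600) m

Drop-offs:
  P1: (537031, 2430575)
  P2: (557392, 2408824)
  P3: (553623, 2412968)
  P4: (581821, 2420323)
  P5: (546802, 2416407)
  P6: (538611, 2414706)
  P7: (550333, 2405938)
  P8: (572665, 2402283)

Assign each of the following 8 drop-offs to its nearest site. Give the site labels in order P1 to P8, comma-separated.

Theta, Epsilon, Epsilon, Lambda, Mu, Mu, Alpha, Lambda

P1 → Theta (d²=190213316.00)
P2 → Epsilon (d²=63537905.00)
P3 → Epsilon (d²=24856388.00)
P4 → Lambda (d²=423570313.00)
P5 → Mu (d²=547490.00)
P6 → Mu (d²=71372456.00)
P7 → Alpha (d²=102483144.00)
P8 → Lambda (d²=39536753.00)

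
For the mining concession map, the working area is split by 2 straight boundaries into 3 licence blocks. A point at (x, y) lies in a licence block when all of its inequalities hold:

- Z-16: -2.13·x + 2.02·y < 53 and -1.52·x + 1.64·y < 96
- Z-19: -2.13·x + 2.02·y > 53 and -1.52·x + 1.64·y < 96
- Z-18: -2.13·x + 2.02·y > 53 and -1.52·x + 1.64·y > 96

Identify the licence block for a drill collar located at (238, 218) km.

-2.13·238 + 2.02·218 = -66.580, which is < 53
-1.52·238 + 1.64·218 = -4.240, which is < 96
This sign pattern matches Z-16.

Z-16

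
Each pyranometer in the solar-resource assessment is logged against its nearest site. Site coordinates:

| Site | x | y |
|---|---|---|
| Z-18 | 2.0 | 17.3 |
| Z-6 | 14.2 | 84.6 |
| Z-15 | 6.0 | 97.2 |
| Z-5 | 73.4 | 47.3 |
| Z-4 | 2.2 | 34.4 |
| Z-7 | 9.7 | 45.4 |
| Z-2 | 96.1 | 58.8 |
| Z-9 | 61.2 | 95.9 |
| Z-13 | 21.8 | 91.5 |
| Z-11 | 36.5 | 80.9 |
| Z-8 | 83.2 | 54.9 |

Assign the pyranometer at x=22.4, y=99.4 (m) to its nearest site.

Squared distances to each site:
Z-18: 7156.570; Z-6: 286.280; Z-15: 273.800; Z-5: 5315.410; Z-4: 4633.040; Z-7: 3077.290; Z-2: 7080.050; Z-9: 1517.690; Z-13: 62.770; Z-11: 541.060; Z-8: 5676.890.
Minimum at Z-13.

Z-13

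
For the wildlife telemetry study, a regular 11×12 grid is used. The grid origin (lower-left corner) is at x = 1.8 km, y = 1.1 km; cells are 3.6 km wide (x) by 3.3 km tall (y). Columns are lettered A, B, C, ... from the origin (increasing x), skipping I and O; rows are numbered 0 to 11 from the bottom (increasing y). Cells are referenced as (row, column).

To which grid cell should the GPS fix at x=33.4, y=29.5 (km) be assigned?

(8, J)

Column index: ⌊(33.4 − 1.8) / 3.6⌋ = ⌊8.778⌋ = 8 → column J
Row offset from origin: ⌊(29.5 − 1.1) / 3.3⌋ = ⌊8.606⌋ = 8 → row 8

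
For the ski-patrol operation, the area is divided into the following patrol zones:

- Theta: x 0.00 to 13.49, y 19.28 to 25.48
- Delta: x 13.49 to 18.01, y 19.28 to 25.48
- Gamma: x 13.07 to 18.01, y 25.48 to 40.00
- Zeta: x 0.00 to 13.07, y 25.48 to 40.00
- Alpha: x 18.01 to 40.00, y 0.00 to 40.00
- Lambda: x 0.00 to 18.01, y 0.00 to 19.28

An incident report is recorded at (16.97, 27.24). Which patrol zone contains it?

The point has x = 16.97 and y = 27.24.
Only Gamma satisfies 13.07 ≤ x ≤ 18.01 and 25.48 ≤ y ≤ 40.00.

Gamma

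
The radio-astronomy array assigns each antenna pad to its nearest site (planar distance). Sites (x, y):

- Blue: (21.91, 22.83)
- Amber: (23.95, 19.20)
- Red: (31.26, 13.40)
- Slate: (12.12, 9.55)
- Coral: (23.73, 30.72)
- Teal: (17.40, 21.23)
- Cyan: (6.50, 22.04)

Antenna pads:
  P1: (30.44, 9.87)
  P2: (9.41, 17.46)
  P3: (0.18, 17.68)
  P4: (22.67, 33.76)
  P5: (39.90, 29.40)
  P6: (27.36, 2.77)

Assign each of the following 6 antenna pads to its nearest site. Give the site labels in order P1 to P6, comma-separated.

P1 → Red (d²=13.13)
P2 → Cyan (d²=29.44)
P3 → Cyan (d²=58.95)
P4 → Coral (d²=10.37)
P5 → Coral (d²=263.21)
P6 → Red (d²=128.21)

Red, Cyan, Cyan, Coral, Coral, Red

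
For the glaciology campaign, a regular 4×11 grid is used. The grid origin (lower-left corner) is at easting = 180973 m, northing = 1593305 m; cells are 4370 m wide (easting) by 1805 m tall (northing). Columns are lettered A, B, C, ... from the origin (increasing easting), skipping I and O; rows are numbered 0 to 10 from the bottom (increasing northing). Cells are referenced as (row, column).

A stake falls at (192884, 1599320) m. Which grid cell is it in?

Column index: ⌊(192884 − 180973) / 4370⌋ = ⌊2.726⌋ = 2 → column C
Row offset from origin: ⌊(1599320 − 1593305) / 1805⌋ = ⌊3.332⌋ = 3 → row 3

(3, C)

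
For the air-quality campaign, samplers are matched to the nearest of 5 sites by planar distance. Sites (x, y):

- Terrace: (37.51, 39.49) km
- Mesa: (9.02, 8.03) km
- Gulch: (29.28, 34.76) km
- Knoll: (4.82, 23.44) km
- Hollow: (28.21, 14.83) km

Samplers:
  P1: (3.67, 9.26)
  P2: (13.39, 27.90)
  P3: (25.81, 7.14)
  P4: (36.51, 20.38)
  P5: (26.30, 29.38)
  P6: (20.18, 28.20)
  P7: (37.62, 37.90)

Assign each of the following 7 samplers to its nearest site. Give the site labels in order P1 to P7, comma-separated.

Mesa, Knoll, Hollow, Hollow, Gulch, Gulch, Terrace

P1 → Mesa (d²=30.14)
P2 → Knoll (d²=93.34)
P3 → Hollow (d²=64.90)
P4 → Hollow (d²=99.69)
P5 → Gulch (d²=37.82)
P6 → Gulch (d²=125.84)
P7 → Terrace (d²=2.54)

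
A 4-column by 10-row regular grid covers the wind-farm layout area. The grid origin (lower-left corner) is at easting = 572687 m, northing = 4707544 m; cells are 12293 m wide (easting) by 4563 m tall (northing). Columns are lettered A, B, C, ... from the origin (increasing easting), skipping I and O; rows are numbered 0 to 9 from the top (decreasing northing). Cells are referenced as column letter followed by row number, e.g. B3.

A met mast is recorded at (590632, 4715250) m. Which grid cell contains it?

B8

Column index: ⌊(590632 − 572687) / 12293⌋ = ⌊1.460⌋ = 1 → column B
Row offset from origin: ⌊(4715250 − 4707544) / 4563⌋ = ⌊1.689⌋ = 1 → row 8 (counted from top)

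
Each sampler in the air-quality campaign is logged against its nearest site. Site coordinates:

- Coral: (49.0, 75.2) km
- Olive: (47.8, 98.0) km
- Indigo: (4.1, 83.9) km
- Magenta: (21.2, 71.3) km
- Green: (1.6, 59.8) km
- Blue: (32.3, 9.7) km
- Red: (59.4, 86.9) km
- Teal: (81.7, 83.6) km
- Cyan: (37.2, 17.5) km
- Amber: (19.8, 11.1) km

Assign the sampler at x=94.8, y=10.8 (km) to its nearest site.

Squared distances to each site:
Coral: 6245.000; Olive: 9812.840; Indigo: 13570.100; Magenta: 9077.210; Green: 11087.240; Blue: 3907.460; Red: 7044.370; Teal: 5471.450; Cyan: 3362.650; Amber: 5625.090.
Minimum at Cyan.

Cyan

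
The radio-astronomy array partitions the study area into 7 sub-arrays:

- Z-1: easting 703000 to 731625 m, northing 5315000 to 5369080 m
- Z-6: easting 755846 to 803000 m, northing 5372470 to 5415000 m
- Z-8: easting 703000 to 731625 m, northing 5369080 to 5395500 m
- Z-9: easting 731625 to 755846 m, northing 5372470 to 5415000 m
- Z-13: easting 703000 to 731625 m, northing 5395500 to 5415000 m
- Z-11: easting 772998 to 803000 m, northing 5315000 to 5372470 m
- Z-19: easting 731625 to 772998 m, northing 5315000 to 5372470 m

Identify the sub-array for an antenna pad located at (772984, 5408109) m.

The point has easting = 772984 and northing = 5408109.
Only Z-6 satisfies 755846 ≤ easting ≤ 803000 and 5372470 ≤ northing ≤ 5415000.

Z-6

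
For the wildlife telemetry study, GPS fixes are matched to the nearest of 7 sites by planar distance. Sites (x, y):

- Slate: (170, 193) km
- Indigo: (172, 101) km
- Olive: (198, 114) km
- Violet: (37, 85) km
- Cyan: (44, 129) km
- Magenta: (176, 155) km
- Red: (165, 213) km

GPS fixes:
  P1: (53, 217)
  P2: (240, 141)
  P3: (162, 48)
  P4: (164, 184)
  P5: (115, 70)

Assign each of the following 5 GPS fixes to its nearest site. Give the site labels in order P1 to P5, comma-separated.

P1 → Cyan (d²=7825.00)
P2 → Olive (d²=2493.00)
P3 → Indigo (d²=2909.00)
P4 → Slate (d²=117.00)
P5 → Indigo (d²=4210.00)

Cyan, Olive, Indigo, Slate, Indigo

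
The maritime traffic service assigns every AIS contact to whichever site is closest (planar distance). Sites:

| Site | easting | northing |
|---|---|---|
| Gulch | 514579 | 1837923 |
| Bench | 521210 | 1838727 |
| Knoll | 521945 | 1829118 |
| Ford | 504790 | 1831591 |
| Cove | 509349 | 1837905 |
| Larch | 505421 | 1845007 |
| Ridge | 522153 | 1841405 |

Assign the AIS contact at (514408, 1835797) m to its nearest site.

Squared distances to each site:
Gulch: 4549117.000; Bench: 54852104.000; Knoll: 101415410.000; Ford: 110196360.000; Cove: 30037145.000; Larch: 165590269.000; Ridge: 91434689.000.
Minimum at Gulch.

Gulch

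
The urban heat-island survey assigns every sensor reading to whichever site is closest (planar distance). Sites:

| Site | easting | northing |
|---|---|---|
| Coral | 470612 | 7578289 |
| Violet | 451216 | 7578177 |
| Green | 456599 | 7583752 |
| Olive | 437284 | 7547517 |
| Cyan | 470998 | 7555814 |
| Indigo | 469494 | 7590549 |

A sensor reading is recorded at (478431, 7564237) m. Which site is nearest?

Cyan

Squared distances to each site:
Coral: 258595465.000; Violet: 934979825.000; Green: 857471449.000; Olive: 1972634009.000; Cyan: 126196418.000; Indigo: 772191313.000.
Minimum at Cyan.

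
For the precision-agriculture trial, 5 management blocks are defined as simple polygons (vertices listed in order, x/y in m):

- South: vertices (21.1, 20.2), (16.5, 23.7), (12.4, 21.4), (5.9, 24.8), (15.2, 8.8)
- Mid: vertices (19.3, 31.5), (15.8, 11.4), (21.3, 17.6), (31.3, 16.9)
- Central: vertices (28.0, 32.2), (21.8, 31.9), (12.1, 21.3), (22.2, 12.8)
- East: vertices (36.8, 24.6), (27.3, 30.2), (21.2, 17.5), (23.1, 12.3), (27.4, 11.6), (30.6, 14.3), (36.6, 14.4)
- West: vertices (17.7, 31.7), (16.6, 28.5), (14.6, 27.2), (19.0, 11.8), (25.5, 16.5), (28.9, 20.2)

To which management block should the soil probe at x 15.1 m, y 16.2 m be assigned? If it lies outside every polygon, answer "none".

South

Cast a ray rightward from (15.1, 16.2). For each polygon, the edges (by vertex number in listed order) whose endpoints lie on opposite sides of y = 16.2, where each meets that height, and whether that is right or left of the point:
South: 4–5 at x≈10.90 (left), 5–1 at x≈19.03 (right) → 1 crossing.
Mid: 1–2 at x≈16.64 (right), 2–3 at x≈20.06 (right) → 2 crossings.
Central: 3–4 at x≈18.16 (right), 4–1 at x≈23.22 (right) → 2 crossings.
East: 3–4 at x≈21.68 (right), 7–1 at x≈36.64 (right) → 2 crossings.
West: 3–4 at x≈17.74 (right), 4–5 at x≈25.09 (right) → 2 crossings.
Only South has an odd count, so the point is inside South.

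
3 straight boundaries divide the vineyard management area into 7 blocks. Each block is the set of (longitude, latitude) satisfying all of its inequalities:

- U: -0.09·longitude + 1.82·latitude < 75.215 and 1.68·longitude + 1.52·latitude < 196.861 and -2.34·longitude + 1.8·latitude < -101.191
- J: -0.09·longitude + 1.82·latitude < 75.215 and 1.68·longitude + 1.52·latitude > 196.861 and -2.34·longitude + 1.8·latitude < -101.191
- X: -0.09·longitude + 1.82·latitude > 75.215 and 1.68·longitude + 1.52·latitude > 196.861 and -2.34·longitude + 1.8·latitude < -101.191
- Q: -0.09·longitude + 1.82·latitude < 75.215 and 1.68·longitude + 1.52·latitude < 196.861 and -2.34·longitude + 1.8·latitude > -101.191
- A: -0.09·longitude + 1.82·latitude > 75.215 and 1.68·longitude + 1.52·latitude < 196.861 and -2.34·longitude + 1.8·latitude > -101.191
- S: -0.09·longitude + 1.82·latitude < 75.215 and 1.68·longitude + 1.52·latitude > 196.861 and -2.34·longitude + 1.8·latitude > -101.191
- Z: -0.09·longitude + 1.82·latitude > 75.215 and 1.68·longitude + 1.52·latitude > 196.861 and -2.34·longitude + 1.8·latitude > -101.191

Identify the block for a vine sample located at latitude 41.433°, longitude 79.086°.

U

-0.09·79.086 + 1.82·41.433 = 68.290, which is < 75.215
1.68·79.086 + 1.52·41.433 = 195.843, which is < 196.861
-2.34·79.086 + 1.8·41.433 = -110.482, which is < -101.191
This sign pattern matches U.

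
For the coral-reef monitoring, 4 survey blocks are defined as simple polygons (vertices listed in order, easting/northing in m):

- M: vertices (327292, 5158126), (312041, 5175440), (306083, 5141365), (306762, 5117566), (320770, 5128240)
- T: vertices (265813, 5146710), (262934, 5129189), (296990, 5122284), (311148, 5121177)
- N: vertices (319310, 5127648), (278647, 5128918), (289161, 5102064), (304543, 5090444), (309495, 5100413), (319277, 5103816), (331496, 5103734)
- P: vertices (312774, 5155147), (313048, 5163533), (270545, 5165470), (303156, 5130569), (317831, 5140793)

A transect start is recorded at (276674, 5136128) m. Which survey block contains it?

Cast a ray rightward from (276674, 5136128). For each polygon, the edges (by vertex number in listed order) whose endpoints lie on opposite sides of northing = 5136128, where each meets that height, and whether that is right or left of the point:
M: 3–4 at easting≈306232.4 (right), 5–1 at easting≈322491.4 (right) → 2 crossings.
T: 1–2 at easting≈264074.2 (left), 4–1 at easting≈284601.8 (right) → 1 crossing.
N: no edge straddles that height → 0 crossings.
P: 3–4 at easting≈297961.7 (right), 4–5 at easting≈311135.1 (right) → 2 crossings.
Only T has an odd count, so the point is inside T.

T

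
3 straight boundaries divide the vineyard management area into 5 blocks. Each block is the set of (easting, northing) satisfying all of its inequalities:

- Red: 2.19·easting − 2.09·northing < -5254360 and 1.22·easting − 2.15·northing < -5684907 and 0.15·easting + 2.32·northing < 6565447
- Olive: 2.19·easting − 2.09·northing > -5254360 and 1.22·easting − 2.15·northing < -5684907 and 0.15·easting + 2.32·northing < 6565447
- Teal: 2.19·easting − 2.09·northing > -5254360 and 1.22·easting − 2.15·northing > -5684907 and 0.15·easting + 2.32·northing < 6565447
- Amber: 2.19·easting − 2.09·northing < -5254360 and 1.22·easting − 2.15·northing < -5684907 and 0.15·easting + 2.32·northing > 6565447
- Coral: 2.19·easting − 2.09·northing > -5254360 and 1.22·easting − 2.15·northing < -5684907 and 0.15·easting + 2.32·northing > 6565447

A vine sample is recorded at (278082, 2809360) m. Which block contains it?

Red

2.19·278082 − 2.09·2809360 = -5262562.820, which is < -5254360
1.22·278082 − 2.15·2809360 = -5700863.960, which is < -5684907
0.15·278082 + 2.32·2809360 = 6559427.500, which is < 6565447
This sign pattern matches Red.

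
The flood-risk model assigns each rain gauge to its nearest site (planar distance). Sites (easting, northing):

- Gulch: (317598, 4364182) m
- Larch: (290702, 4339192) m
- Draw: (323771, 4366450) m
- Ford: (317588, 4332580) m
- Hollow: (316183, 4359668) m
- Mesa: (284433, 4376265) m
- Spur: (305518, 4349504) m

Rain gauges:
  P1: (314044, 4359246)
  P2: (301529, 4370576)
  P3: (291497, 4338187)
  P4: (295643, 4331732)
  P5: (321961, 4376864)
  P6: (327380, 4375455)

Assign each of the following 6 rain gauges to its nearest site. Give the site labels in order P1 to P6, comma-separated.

P1 → Hollow (d²=4753405.00)
P2 → Gulch (d²=299095997.00)
P3 → Larch (d²=1642050.00)
P4 → Larch (d²=80065081.00)
P5 → Draw (d²=111727496.00)
P6 → Draw (d²=94114906.00)

Hollow, Gulch, Larch, Larch, Draw, Draw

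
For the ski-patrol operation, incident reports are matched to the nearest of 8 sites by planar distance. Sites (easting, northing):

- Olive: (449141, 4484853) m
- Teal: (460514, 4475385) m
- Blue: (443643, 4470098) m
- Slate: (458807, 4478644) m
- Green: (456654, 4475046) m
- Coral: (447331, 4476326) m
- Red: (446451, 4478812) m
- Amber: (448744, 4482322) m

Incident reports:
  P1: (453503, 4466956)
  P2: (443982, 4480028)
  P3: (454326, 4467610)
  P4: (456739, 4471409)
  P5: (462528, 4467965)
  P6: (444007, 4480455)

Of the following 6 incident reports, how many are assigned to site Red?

2

P1 → Green
P2 → Red
P3 → Green
P4 → Green
P5 → Teal
P6 → Red
2 of the 6 go to Red.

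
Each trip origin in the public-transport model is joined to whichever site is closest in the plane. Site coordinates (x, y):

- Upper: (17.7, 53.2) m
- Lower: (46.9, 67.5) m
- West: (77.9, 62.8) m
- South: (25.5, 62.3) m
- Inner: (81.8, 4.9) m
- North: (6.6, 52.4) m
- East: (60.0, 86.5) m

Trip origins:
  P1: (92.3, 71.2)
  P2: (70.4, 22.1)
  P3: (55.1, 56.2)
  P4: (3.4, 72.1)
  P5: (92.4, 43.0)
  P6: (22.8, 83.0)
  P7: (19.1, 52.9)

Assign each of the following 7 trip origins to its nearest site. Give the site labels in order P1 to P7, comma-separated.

West, Inner, Lower, North, West, South, Upper

P1 → West (d²=277.92)
P2 → Inner (d²=425.80)
P3 → Lower (d²=194.93)
P4 → North (d²=398.33)
P5 → West (d²=602.29)
P6 → South (d²=435.78)
P7 → Upper (d²=2.05)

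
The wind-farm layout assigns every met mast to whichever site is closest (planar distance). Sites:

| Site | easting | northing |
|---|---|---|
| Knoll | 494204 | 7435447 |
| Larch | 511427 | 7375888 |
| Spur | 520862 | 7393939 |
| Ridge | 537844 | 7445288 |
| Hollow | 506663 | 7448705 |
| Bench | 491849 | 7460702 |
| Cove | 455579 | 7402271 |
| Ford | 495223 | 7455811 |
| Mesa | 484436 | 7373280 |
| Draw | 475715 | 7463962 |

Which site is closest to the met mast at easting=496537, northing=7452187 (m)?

Ford

Squared distances to each site:
Knoll: 285670489.000; Larch: 6043249501.000; Spur: 3984535129.000; Ridge: 1753864450.000; Hollow: 114660200.000; Bench: 94482569.000; Cove: 4169164820.000; Ford: 14859972.000; Mesa: 6372748850.000; Draw: 572206309.000.
Minimum at Ford.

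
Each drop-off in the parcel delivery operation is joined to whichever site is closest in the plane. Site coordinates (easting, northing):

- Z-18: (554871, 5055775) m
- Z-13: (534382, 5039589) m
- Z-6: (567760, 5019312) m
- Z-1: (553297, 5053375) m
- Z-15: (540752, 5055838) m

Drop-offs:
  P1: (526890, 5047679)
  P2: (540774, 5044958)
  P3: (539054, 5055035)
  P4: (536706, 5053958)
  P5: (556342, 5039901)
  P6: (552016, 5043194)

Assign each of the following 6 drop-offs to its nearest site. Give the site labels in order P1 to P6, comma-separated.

P1 → Z-13 (d²=121578164.00)
P2 → Z-13 (d²=69683825.00)
P3 → Z-15 (d²=3528013.00)
P4 → Z-15 (d²=19904516.00)
P5 → Z-1 (d²=190820701.00)
P6 → Z-1 (d²=105293722.00)

Z-13, Z-13, Z-15, Z-15, Z-1, Z-1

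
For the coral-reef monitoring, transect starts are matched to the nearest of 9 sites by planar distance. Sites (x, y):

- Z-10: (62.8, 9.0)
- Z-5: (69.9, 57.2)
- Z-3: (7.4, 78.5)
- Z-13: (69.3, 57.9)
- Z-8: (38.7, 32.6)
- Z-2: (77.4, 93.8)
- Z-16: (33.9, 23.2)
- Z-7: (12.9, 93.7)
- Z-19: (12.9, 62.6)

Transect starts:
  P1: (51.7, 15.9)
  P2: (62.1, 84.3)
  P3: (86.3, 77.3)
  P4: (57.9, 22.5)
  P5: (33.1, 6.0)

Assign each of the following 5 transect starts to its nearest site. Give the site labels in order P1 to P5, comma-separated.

P1 → Z-10 (d²=170.82)
P2 → Z-2 (d²=324.34)
P3 → Z-2 (d²=351.46)
P4 → Z-10 (d²=206.26)
P5 → Z-16 (d²=296.48)

Z-10, Z-2, Z-2, Z-10, Z-16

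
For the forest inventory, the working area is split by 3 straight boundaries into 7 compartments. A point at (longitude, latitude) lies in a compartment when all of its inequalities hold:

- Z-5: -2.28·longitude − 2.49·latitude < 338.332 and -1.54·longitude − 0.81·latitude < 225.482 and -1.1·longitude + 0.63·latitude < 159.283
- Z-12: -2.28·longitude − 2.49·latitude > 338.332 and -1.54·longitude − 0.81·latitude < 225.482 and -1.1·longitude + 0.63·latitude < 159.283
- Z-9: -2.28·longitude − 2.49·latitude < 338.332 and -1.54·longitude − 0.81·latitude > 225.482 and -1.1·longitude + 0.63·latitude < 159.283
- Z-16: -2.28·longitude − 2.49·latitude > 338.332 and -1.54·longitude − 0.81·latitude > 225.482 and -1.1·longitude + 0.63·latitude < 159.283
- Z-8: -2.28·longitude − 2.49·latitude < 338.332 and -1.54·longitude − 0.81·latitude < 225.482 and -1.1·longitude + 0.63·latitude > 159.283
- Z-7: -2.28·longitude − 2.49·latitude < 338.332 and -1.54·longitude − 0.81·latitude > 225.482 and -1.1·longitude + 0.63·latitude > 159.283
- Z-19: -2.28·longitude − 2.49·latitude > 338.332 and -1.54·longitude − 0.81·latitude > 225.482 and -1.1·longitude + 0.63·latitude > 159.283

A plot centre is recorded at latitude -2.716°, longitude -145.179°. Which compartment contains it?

Z-9

-2.28·-145.179 − 2.49·-2.716 = 337.771, which is < 338.332
-1.54·-145.179 − 0.81·-2.716 = 225.776, which is > 225.482
-1.1·-145.179 + 0.63·-2.716 = 157.986, which is < 159.283
This sign pattern matches Z-9.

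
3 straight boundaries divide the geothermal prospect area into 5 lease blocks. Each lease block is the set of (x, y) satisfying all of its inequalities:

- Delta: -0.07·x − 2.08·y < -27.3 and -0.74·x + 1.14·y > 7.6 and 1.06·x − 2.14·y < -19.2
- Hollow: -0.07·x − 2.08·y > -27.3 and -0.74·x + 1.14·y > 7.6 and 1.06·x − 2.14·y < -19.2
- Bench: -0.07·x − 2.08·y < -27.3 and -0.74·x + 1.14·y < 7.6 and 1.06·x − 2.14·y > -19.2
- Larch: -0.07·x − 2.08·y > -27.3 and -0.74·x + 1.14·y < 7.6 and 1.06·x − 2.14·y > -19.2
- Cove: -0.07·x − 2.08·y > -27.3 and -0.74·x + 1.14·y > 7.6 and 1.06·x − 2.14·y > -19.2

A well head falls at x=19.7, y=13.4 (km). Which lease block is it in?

-0.07·19.7 − 2.08·13.4 = -29.251, which is < -27.3
-0.74·19.7 + 1.14·13.4 = 0.698, which is < 7.6
1.06·19.7 − 2.14·13.4 = -7.794, which is > -19.2
This sign pattern matches Bench.

Bench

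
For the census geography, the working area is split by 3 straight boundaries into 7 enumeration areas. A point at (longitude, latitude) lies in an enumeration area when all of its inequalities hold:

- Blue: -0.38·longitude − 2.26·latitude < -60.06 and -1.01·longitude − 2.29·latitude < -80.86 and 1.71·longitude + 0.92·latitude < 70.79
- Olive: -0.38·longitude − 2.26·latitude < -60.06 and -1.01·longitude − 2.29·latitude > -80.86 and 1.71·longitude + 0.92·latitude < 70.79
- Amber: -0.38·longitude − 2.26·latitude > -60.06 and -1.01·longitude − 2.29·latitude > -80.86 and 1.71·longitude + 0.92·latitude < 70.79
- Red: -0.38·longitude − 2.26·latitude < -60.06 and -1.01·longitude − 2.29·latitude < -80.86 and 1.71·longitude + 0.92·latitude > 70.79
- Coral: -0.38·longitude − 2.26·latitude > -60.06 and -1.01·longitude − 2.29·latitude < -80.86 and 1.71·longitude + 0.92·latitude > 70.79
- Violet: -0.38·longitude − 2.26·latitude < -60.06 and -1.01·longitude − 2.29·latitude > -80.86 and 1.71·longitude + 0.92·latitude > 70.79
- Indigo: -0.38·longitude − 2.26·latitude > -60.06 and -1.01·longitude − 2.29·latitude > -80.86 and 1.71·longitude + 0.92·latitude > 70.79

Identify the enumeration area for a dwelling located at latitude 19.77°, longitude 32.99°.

Indigo

-0.38·32.99 − 2.26·19.77 = -57.216, which is > -60.06
-1.01·32.99 − 2.29·19.77 = -78.593, which is > -80.86
1.71·32.99 + 0.92·19.77 = 74.601, which is > 70.79
This sign pattern matches Indigo.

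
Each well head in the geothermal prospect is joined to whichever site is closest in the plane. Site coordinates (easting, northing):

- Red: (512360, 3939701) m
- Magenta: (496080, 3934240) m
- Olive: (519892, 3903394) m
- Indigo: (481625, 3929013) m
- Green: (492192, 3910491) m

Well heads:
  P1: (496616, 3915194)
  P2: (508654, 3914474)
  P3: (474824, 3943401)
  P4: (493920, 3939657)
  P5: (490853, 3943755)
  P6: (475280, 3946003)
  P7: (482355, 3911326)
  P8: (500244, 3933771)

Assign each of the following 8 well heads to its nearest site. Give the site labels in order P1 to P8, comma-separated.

P1 → Green (d²=41689985.00)
P2 → Olive (d²=249059044.00)
P3 → Indigo (d²=253268145.00)
P4 → Magenta (d²=34009489.00)
P5 → Magenta (d²=117856754.00)
P6 → Indigo (d²=328919125.00)
P7 → Green (d²=97463794.00)
P8 → Magenta (d²=17558857.00)

Green, Olive, Indigo, Magenta, Magenta, Indigo, Green, Magenta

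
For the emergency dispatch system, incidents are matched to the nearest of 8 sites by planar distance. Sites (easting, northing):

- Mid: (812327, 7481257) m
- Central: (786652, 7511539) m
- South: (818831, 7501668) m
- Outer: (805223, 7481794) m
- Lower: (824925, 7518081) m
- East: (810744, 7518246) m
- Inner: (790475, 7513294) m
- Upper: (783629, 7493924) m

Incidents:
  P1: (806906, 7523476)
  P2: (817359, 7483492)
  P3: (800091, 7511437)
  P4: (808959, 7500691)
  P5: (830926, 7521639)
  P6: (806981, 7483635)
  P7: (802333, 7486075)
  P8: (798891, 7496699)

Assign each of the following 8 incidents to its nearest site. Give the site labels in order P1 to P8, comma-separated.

East, Mid, Inner, South, Lower, Outer, Outer, Upper

P1 → East (d²=42083144.00)
P2 → Mid (d²=30316249.00)
P3 → Inner (d²=95915905.00)
P4 → South (d²=98410913.00)
P5 → Lower (d²=48671365.00)
P6 → Outer (d²=6479845.00)
P7 → Outer (d²=26679061.00)
P8 → Upper (d²=240629269.00)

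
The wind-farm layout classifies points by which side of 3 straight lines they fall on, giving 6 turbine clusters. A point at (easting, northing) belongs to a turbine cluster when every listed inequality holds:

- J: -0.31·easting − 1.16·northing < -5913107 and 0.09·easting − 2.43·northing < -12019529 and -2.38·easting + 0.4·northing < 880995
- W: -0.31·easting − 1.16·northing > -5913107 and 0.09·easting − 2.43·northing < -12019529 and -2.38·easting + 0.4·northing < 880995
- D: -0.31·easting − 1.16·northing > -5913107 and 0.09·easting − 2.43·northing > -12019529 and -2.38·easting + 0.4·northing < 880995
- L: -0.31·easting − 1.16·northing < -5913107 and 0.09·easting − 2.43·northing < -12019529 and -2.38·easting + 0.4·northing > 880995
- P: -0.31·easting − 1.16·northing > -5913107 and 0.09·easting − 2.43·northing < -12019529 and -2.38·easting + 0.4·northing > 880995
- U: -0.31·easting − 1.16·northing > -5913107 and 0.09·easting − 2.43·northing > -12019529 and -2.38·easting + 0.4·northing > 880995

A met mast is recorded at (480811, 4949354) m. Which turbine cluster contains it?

D

-0.31·480811 − 1.16·4949354 = -5890302.050, which is > -5913107
0.09·480811 − 2.43·4949354 = -11983657.230, which is > -12019529
-2.38·480811 + 0.4·4949354 = 835411.420, which is < 880995
This sign pattern matches D.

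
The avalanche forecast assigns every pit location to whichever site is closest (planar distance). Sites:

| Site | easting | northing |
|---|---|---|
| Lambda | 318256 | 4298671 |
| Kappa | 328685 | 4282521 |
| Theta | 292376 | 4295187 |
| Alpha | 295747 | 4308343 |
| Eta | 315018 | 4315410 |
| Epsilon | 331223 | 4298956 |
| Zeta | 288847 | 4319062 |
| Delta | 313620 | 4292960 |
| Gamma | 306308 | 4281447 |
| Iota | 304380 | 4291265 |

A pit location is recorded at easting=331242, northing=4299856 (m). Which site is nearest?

Squared distances to each site:
Lambda: 170040421.000; Kappa: 307040474.000; Theta: 1532365517.000; Alpha: 1331924194.000; Eta: 505145092.000; Epsilon: 810361.000; Zeta: 2166206461.000; Delta: 358089700.000; Gamma: 960595637.000; Iota: 795372325.000.
Minimum at Epsilon.

Epsilon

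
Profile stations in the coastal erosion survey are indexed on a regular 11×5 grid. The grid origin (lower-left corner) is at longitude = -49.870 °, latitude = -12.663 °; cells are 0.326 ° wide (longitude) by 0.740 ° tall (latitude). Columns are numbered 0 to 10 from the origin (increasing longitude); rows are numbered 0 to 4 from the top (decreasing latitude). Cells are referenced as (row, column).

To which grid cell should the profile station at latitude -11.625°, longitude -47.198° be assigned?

Column index: ⌊(-47.198 − -49.870) / 0.326⌋ = ⌊8.196⌋ = 8
Row offset from origin: ⌊(-11.625 − -12.663) / 0.740⌋ = ⌊1.403⌋ = 1 → row 3 (counted from top)

(3, 8)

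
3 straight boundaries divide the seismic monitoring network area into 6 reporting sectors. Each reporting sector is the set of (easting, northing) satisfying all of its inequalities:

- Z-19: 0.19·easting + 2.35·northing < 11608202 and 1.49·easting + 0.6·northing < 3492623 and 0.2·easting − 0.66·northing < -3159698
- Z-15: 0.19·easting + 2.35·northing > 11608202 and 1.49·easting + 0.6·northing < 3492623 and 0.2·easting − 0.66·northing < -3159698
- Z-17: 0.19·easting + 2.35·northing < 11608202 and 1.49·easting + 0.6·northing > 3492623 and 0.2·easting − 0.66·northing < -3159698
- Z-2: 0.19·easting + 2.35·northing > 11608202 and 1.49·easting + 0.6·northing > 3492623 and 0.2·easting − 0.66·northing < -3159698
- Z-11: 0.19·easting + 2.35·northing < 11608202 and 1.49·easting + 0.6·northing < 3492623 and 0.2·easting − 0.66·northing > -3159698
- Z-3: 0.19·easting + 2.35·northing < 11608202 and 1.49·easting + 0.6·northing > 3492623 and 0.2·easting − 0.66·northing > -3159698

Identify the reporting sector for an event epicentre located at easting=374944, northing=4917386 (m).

0.19·374944 + 2.35·4917386 = 11627096.460, which is > 11608202
1.49·374944 + 0.6·4917386 = 3509098.160, which is > 3492623
0.2·374944 − 0.66·4917386 = -3170485.960, which is < -3159698
This sign pattern matches Z-2.

Z-2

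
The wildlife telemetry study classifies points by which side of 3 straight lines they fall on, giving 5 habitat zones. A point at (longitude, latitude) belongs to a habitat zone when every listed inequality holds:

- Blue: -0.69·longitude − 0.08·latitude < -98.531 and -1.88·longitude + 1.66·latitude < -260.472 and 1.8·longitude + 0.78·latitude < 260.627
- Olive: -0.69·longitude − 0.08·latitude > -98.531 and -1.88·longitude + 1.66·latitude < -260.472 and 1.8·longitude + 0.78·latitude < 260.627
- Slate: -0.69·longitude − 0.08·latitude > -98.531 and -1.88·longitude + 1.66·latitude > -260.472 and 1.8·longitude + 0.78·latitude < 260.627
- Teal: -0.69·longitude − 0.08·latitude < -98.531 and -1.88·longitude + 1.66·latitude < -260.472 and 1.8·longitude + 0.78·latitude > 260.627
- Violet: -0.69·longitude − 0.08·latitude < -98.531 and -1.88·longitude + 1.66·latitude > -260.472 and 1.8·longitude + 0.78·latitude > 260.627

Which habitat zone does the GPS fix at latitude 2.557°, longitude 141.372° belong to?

Olive

-0.69·141.372 − 0.08·2.557 = -97.751, which is > -98.531
-1.88·141.372 + 1.66·2.557 = -261.535, which is < -260.472
1.8·141.372 + 0.78·2.557 = 256.464, which is < 260.627
This sign pattern matches Olive.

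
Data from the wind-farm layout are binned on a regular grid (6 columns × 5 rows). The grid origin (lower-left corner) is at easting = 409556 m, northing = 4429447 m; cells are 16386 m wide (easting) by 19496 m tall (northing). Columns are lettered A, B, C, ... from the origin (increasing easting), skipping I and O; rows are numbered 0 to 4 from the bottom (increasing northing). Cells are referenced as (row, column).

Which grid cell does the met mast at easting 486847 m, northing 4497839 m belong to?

Column index: ⌊(486847 − 409556) / 16386⌋ = ⌊4.717⌋ = 4 → column E
Row offset from origin: ⌊(4497839 − 4429447) / 19496⌋ = ⌊3.508⌋ = 3 → row 3

(3, E)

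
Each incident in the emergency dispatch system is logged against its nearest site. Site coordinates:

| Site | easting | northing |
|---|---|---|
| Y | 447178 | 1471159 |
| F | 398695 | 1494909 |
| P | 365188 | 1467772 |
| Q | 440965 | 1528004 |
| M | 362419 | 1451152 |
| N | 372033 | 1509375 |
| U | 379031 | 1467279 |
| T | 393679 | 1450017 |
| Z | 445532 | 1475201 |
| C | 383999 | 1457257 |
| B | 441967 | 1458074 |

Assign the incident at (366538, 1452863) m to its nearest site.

Squared distances to each site:
Y: 6837553216.000; F: 2801938765.000; P: 224100781.000; Q: 11185548210.000; M: 19893682.000; N: 3223801169.000; U: 363896105.000; T: 744733597.000; Z: 6739038280.000; C: 324193757.000; B: 5716688562.000.
Minimum at M.

M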